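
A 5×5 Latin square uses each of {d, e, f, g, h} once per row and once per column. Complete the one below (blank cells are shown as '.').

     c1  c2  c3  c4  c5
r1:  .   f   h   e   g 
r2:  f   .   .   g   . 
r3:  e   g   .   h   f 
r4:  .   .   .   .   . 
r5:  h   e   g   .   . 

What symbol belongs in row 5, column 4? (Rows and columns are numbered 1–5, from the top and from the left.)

f

row 1 has {e,f,g,h}; column 1 has {e,f,h} — only d is left for (r1,c1).
row 3 has {e,f,g,h}; column 3 has {g,h} — only d is left for (r3,c3).
row 4 is empty so far; column 1 has {d,e,f,h} — only g is left for (r4,c1).
row 5 has {e,g,h}; column 5 has {f,g} — only d is left for (r5,c5).
row 2 has {f,g}; column 3 has {d,g,h} — only e is left for (r2,c3).
row 2 has {e,f,g}; column 5 has {d,f,g} — only h is left for (r2,c5).
row 4 has {g}; column 3 has {d,e,g,h} — only f is left for (r4,c3).
row 4 has {f,g}; column 4 has {e,g,h} — only d is left for (r4,c4).
row 4 has {d,f,g}; column 5 has {d,f,g,h} — only e is left for (r4,c5).
row 5 has {d,e,g,h}; column 4 has {d,e,g,h} — only f is left for (r5,c4).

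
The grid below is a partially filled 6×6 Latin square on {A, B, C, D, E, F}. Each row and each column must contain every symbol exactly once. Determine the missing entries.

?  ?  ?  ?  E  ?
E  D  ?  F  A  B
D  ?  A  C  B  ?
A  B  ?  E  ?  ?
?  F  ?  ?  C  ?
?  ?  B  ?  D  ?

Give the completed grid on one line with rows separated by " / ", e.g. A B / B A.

row 2 has {A,B,D,E,F}; column 3 has {A,B} — only C is left for (r2,c3).
row 3 has {A,B,C,D}; column 2 has {B,D,F} — only E is left for (r3,c2).
row 3 has {A,B,C,D,E}; column 6 has {B} — only F is left for (r3,c6).
row 4 has {A,B,E}; column 5 has {A,B,C,D,E} — only F is left for (r4,c5).
row 5 has {C,F}; column 1 has {A,D,E} — only B is left for (r5,c1).
row 6 has {B,D}; column 4 has {C,E,F} — only A is left for (r6,c4).
row 4 has {A,B,E,F}; column 3 has {A,B,C} — only D is left for (r4,c3).
row 4 has {A,B,D,E,F}; column 6 has {B,F} — only C is left for (r4,c6).
row 5 has {B,C,F}; column 3 has {A,B,C,D} — only E is left for (r5,c3).
row 5 has {B,C,E,F}; column 4 has {A,C,E,F} — only D is left for (r5,c4).
row 5 has {B,C,D,E,F}; column 6 has {B,C,F} — only A is left for (r5,c6).
row 6 has {A,B,D}; column 2 has {B,D,E,F} — only C is left for (r6,c2).
row 6 has {A,B,C,D}; column 6 has {A,B,C,F} — only E is left for (r6,c6).
row 1 has {E}; column 2 has {B,C,D,E,F} — only A is left for (r1,c2).
row 1 has {A,E}; column 3 has {A,B,C,D,E} — only F is left for (r1,c3).
row 1 has {A,E,F}; column 4 has {A,C,D,E,F} — only B is left for (r1,c4).
row 1 has {A,B,E,F}; column 6 has {A,B,C,E,F} — only D is left for (r1,c6).
row 6 has {A,B,C,D,E}; column 1 has {A,B,D,E} — only F is left for (r6,c1).
row 1 has {A,B,D,E,F}; column 1 has {A,B,D,E,F} — only C is left for (r1,c1).

C A F B E D / E D C F A B / D E A C B F / A B D E F C / B F E D C A / F C B A D E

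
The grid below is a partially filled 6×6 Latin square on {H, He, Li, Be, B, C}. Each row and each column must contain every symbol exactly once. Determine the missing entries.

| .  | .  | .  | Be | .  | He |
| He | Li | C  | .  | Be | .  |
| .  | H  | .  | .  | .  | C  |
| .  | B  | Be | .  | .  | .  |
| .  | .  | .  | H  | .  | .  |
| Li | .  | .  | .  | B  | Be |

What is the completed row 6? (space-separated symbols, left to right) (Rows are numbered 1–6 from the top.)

Li He H C B Be

(r1,c2) = C
(r2,c4) = B
(r2,c6) = H
(r4,c6) = Li
(r5,c6) = B
(r6,c2) = He
(r6,c3) = H
(r6,c4) = C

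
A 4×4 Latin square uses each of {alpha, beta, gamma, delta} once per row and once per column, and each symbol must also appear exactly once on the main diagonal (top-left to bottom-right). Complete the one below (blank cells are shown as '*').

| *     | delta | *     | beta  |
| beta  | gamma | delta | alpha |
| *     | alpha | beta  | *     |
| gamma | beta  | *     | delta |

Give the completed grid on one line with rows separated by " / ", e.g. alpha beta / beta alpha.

alpha delta gamma beta / beta gamma delta alpha / delta alpha beta gamma / gamma beta alpha delta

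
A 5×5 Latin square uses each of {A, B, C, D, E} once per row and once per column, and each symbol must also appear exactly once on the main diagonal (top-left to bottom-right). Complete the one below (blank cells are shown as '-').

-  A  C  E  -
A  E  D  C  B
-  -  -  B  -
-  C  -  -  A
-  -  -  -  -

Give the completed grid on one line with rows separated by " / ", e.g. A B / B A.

B A C E D / A E D C B / C D A B E / E C B D A / D B E A C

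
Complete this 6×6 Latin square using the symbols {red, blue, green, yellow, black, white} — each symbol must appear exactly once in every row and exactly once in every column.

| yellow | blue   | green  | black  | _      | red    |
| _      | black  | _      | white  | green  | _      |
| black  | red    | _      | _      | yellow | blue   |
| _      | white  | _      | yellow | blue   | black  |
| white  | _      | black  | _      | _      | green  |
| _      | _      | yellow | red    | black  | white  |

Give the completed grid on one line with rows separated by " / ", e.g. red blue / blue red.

(r1,c5): row 1 has {red,blue,green,yellow,black}; column 5 has {blue,green,yellow,black}, so it must be white.
(r2,c6): row 2 has {green,black,white}; column 6 has {red,blue,green,black,white}, so it must be yellow.
(r3,c3): row 3 has {red,blue,yellow,black}; column 3 has {green,yellow,black}, so it must be white.
(r3,c4): row 3 has {red,blue,yellow,black,white}; column 4 has {red,yellow,black,white}, so it must be green.
(r4,c3): row 4 has {blue,yellow,black,white}; column 3 has {green,yellow,black,white}, so it must be red.
(r5,c2): row 5 has {green,black,white}; column 2 has {red,blue,black,white}, so it must be yellow.
(r5,c4): row 5 has {green,yellow,black,white}; column 4 has {red,green,yellow,black,white}, so it must be blue.
(r5,c5): row 5 has {blue,green,yellow,black,white}; column 5 has {blue,green,yellow,black,white}, so it must be red.
(r6,c2): row 6 has {red,yellow,black,white}; column 2 has {red,blue,yellow,black,white}, so it must be green.
(r2,c3): row 2 has {green,yellow,black,white}; column 3 has {red,green,yellow,black,white}, so it must be blue.
(r4,c1): row 4 has {red,blue,yellow,black,white}; column 1 has {yellow,black,white}, so it must be green.
(r6,c1): row 6 has {red,green,yellow,black,white}; column 1 has {green,yellow,black,white}, so it must be blue.
(r2,c1): row 2 has {blue,green,yellow,black,white}; column 1 has {blue,green,yellow,black,white}, so it must be red.

yellow blue green black white red / red black blue white green yellow / black red white green yellow blue / green white red yellow blue black / white yellow black blue red green / blue green yellow red black white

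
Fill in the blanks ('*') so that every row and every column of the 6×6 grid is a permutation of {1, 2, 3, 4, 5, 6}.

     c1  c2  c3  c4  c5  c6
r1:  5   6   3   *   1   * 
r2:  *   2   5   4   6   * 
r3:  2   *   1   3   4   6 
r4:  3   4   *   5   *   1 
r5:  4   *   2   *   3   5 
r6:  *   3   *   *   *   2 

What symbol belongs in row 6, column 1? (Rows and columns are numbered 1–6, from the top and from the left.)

(r1,c4) = 2
(r1,c6) = 4
(r2,c1) = 1
(r2,c6) = 3
(r3,c2) = 5
(r4,c3) = 6
(r4,c5) = 2
(r5,c2) = 1
(r5,c4) = 6
(r6,c1) = 6

6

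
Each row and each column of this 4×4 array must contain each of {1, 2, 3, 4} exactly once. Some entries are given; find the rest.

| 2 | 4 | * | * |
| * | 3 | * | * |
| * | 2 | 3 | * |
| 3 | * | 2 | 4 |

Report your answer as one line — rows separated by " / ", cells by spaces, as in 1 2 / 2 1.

(r1,c3): row 1 has {2,4}; column 3 has {2,3}, so it must be 1.
(r1,c4): row 1 has {1,2,4}; column 4 has {4}, so it must be 3.
(r2,c3): row 2 has {3}; column 3 has {1,2,3}, so it must be 4.
(r3,c4): row 3 has {2,3}; column 4 has {3,4}, so it must be 1.
(r4,c2): row 4 has {2,3,4}; column 2 has {2,3,4}, so it must be 1.
(r2,c1): row 2 has {3,4}; column 1 has {2,3}, so it must be 1.
(r2,c4): row 2 has {1,3,4}; column 4 has {1,3,4}, so it must be 2.
(r3,c1): row 3 has {1,2,3}; column 1 has {1,2,3}, so it must be 4.

2 4 1 3 / 1 3 4 2 / 4 2 3 1 / 3 1 2 4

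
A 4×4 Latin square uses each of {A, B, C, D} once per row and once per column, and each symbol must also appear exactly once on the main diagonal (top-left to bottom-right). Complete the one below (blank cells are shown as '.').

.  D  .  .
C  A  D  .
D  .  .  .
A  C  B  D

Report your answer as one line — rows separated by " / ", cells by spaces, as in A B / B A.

B D A C / C A D B / D B C A / A C B D

(r1,c1) = B
(r2,c4) = B
(r3,c2) = B
(r3,c3) = C
(r3,c4) = A
(r1,c3) = A
(r1,c4) = C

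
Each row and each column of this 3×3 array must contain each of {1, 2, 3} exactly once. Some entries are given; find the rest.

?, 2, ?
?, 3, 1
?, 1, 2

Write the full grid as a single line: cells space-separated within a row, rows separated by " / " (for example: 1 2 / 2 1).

At row 1, column 3: row 1 has {2}; column 3 has {1,2}; that leaves 3.
At row 2, column 1: row 2 has {1,3}; column 1 is empty so far; that leaves 2.
At row 3, column 1: row 3 has {1,2}; column 1 has {2}; that leaves 3.
At row 1, column 1: row 1 has {2,3}; column 1 has {2,3}; that leaves 1.

1 2 3 / 2 3 1 / 3 1 2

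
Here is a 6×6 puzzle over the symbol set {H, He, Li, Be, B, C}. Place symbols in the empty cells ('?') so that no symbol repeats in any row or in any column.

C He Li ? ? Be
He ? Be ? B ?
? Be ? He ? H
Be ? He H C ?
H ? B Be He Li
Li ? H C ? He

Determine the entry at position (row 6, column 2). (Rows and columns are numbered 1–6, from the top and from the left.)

B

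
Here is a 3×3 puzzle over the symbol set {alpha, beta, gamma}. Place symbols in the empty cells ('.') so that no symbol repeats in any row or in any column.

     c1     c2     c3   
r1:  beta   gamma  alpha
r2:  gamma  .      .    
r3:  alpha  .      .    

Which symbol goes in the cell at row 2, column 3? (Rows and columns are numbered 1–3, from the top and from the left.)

beta

At row 2, column 3: row 2 has {gamma}; column 3 has {alpha}; that leaves beta.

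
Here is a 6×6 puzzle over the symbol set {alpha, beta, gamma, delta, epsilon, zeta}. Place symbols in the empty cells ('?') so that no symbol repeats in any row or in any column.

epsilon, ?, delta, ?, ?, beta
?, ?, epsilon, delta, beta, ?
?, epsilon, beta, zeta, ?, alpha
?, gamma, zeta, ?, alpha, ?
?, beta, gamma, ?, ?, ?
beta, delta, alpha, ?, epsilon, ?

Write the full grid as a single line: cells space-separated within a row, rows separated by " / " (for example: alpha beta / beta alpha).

At row 4, column 1: row 4 has {alpha,gamma,zeta}; column 1 has {beta,epsilon}; that leaves delta.
At row 4, column 6: row 4 has {alpha,gamma,delta,zeta}; column 6 has {alpha,beta}; that leaves epsilon.
At row 6, column 4: row 6 has {alpha,beta,delta,epsilon}; column 4 has {delta,zeta}; that leaves gamma.
At row 6, column 6: row 6 has {alpha,beta,gamma,delta,epsilon}; column 6 has {alpha,beta,epsilon}; that leaves zeta.
At row 1, column 4: row 1 has {beta,delta,epsilon}; column 4 has {gamma,delta,zeta}; that leaves alpha.
At row 2, column 6: row 2 has {beta,delta,epsilon}; column 6 has {alpha,beta,epsilon,zeta}; that leaves gamma.
At row 3, column 1: row 3 has {alpha,beta,epsilon,zeta}; column 1 has {beta,delta,epsilon}; that leaves gamma.
At row 3, column 5: row 3 has {alpha,beta,gamma,epsilon,zeta}; column 5 has {alpha,beta,epsilon}; that leaves delta.
At row 4, column 4: row 4 has {alpha,gamma,delta,epsilon,zeta}; column 4 has {alpha,gamma,delta,zeta}; that leaves beta.
At row 5, column 4: row 5 has {beta,gamma}; column 4 has {alpha,beta,gamma,delta,zeta}; that leaves epsilon.
At row 5, column 5: row 5 has {beta,gamma,epsilon}; column 5 has {alpha,beta,delta,epsilon}; that leaves zeta.
At row 5, column 6: row 5 has {beta,gamma,epsilon,zeta}; column 6 has {alpha,beta,gamma,epsilon,zeta}; that leaves delta.
At row 1, column 2: row 1 has {alpha,beta,delta,epsilon}; column 2 has {beta,gamma,delta,epsilon}; that leaves zeta.
At row 1, column 5: row 1 has {alpha,beta,delta,epsilon,zeta}; column 5 has {alpha,beta,delta,epsilon,zeta}; that leaves gamma.
At row 2, column 2: row 2 has {beta,gamma,delta,epsilon}; column 2 has {beta,gamma,delta,epsilon,zeta}; that leaves alpha.
At row 5, column 1: row 5 has {beta,gamma,delta,epsilon,zeta}; column 1 has {beta,gamma,delta,epsilon}; that leaves alpha.
At row 2, column 1: row 2 has {alpha,beta,gamma,delta,epsilon}; column 1 has {alpha,beta,gamma,delta,epsilon}; that leaves zeta.

epsilon zeta delta alpha gamma beta / zeta alpha epsilon delta beta gamma / gamma epsilon beta zeta delta alpha / delta gamma zeta beta alpha epsilon / alpha beta gamma epsilon zeta delta / beta delta alpha gamma epsilon zeta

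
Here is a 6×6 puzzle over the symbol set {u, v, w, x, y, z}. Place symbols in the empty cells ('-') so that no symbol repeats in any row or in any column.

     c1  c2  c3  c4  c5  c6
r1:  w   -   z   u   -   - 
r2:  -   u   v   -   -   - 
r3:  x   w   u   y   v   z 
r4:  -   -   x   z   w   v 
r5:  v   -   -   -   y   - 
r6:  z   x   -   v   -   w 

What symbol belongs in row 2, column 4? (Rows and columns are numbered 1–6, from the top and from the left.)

w

(r1,c5) = x
(r1,c6) = y
(r2,c1) = y
(r2,c5) = z
(r2,c6) = x
(r4,c1) = u
(r4,c2) = y
(r5,c2) = z
(r5,c3) = w
(r5,c4) = x
(r5,c6) = u
(r6,c3) = y
(r6,c5) = u
(r1,c2) = v
(r2,c4) = w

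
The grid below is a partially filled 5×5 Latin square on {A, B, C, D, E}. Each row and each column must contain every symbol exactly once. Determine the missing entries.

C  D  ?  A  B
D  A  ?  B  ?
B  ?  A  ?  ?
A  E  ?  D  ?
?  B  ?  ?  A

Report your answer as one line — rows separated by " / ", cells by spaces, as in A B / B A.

C D E A B / D A C B E / B C A E D / A E B D C / E B D C A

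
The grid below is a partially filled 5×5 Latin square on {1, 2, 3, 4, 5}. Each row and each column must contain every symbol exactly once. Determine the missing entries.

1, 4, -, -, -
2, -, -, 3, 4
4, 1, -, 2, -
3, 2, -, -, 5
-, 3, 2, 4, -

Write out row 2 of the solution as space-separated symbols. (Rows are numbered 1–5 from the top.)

2 5 1 3 4

(r1,c4) = 5
(r2,c2) = 5
(r2,c3) = 1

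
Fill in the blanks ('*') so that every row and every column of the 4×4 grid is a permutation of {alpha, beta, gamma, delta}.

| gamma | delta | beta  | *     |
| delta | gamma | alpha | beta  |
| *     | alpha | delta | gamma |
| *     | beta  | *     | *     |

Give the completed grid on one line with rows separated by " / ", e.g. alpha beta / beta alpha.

gamma delta beta alpha / delta gamma alpha beta / beta alpha delta gamma / alpha beta gamma delta

(r1,c4) = alpha
(r3,c1) = beta
(r4,c1) = alpha
(r4,c3) = gamma
(r4,c4) = delta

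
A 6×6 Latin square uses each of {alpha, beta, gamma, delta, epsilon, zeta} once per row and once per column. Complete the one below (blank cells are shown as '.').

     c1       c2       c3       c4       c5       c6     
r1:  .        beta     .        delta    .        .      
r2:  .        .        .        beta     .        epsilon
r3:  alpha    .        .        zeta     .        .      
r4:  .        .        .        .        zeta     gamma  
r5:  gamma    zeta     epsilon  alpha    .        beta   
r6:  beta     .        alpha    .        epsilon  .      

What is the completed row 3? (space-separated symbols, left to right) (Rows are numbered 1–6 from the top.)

(r3,c6) = delta
(r4,c4) = epsilon
(r5,c5) = delta
(r6,c4) = gamma
(r6,c6) = zeta
(r1,c6) = alpha
(r4,c1) = delta
(r4,c2) = alpha
(r4,c3) = beta
(r6,c2) = delta
(r1,c5) = gamma
(r2,c1) = zeta
(r2,c2) = gamma
(r2,c3) = delta
(r2,c5) = alpha
(r3,c2) = epsilon
(r3,c3) = gamma
(r3,c5) = beta

alpha epsilon gamma zeta beta delta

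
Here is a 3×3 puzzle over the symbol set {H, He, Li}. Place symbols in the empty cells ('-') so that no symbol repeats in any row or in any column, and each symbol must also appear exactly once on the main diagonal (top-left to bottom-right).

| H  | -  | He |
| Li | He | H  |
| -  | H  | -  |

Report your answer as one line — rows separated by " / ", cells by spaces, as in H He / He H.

(r1,c2) = Li
(r3,c1) = He
(r3,c3) = Li

H Li He / Li He H / He H Li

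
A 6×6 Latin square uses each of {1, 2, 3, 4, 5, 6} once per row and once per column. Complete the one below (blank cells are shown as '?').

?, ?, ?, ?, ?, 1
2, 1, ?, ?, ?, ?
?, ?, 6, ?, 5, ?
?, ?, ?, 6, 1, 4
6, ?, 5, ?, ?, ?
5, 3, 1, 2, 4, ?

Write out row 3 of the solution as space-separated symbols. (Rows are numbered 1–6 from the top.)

1 2 6 4 5 3

row 4 has {1,4,6}; column 1 has {2,5,6} — only 3 is left for (r4,c1).
row 4 has {1,3,4,6}; column 3 has {1,5,6} — only 2 is left for (r4,c3).
row 6 has {1,2,3,4,5}; column 6 has {1,4} — only 6 is left for (r6,c6).
row 1 has {1}; column 1 has {2,3,5,6} — only 4 is left for (r1,c1).
row 1 has {1,4}; column 3 has {1,2,5,6} — only 3 is left for (r1,c3).
row 1 has {1,3,4}; column 4 has {2,6} — only 5 is left for (r1,c4).
row 2 has {1,2}; column 3 has {1,2,3,5,6} — only 4 is left for (r2,c3).
row 2 has {1,2,4}; column 4 has {2,5,6} — only 3 is left for (r2,c4).
row 2 has {1,2,3,4}; column 5 has {1,4,5} — only 6 is left for (r2,c5).
row 2 has {1,2,3,4,6}; column 6 has {1,4,6} — only 5 is left for (r2,c6).
row 3 has {5,6}; column 1 has {2,3,4,5,6} — only 1 is left for (r3,c1).
row 3 has {1,5,6}; column 4 has {2,3,5,6} — only 4 is left for (r3,c4).
row 4 has {1,2,3,4,6}; column 2 has {1,3} — only 5 is left for (r4,c2).
row 5 has {5,6}; column 4 has {2,3,4,5,6} — only 1 is left for (r5,c4).
row 1 has {1,3,4,5}; column 5 has {1,4,5,6} — only 2 is left for (r1,c5).
row 3 has {1,4,5,6}; column 2 has {1,3,5} — only 2 is left for (r3,c2).
row 3 has {1,2,4,5,6}; column 6 has {1,4,5,6} — only 3 is left for (r3,c6).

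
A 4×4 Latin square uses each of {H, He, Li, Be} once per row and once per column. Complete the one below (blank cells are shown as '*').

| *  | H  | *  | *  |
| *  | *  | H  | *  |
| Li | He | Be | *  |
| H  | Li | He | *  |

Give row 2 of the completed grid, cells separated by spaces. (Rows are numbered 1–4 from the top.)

(r1,c3) = Li
(r2,c2) = Be
(r3,c4) = H
(r4,c4) = Be
(r1,c4) = He
(r2,c1) = He
(r2,c4) = Li

He Be H Li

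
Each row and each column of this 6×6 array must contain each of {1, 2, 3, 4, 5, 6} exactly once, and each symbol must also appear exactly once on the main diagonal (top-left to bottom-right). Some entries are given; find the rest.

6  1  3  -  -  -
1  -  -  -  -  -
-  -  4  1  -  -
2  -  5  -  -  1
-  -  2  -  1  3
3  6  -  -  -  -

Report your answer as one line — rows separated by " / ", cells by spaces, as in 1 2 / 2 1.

6 1 3 4 5 2 / 1 2 6 5 3 4 / 5 3 4 1 2 6 / 2 4 5 3 6 1 / 4 5 2 6 1 3 / 3 6 1 2 4 5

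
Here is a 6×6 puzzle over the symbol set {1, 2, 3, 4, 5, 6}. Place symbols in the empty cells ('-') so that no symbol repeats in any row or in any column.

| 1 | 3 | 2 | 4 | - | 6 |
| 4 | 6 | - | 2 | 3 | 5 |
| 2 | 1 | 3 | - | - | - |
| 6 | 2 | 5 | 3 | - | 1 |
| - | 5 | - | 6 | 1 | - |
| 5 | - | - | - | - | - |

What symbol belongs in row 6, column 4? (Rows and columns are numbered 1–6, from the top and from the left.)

1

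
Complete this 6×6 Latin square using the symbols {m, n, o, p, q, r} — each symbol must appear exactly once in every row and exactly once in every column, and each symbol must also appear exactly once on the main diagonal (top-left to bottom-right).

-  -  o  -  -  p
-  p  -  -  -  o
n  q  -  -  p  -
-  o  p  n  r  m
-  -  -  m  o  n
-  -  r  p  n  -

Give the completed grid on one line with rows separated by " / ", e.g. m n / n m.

At row 3, column 3: row 3 has {n,p,q}; column 3 has {o,p,r}; the diagonal has {n,o,p}; that leaves m.
At row 3, column 6: row 3 has {m,n,p,q}; column 6 has {m,n,o,p}; that leaves r.
At row 4, column 1: row 4 has {m,n,o,p,r}; column 1 has {n}; that leaves q.
At row 5, column 2: row 5 has {m,n,o}; column 2 has {o,p,q}; that leaves r.
At row 5, column 3: row 5 has {m,n,o,r}; column 3 has {m,o,p,r}; that leaves q.
At row 6, column 2: row 6 has {n,p,r}; column 2 has {o,p,q,r}; that leaves m.
At row 6, column 6: row 6 has {m,n,p,r}; column 6 has {m,n,o,p,r}; the diagonal has {m,n,o,p}; that leaves q.
At row 1, column 1: row 1 has {o,p}; column 1 has {n,q}; the diagonal has {m,n,o,p,q}; that leaves r.
At row 1, column 2: row 1 has {o,p,r}; column 2 has {m,o,p,q,r}; that leaves n.
At row 1, column 4: row 1 has {n,o,p,r}; column 4 has {m,n,p}; that leaves q.
At row 1, column 5: row 1 has {n,o,p,q,r}; column 5 has {n,o,p,r}; that leaves m.
At row 2, column 1: row 2 has {o,p}; column 1 has {n,q,r}; that leaves m.
At row 2, column 3: row 2 has {m,o,p}; column 3 has {m,o,p,q,r}; that leaves n.
At row 2, column 4: row 2 has {m,n,o,p}; column 4 has {m,n,p,q}; that leaves r.
At row 2, column 5: row 2 has {m,n,o,p,r}; column 5 has {m,n,o,p,r}; that leaves q.
At row 3, column 4: row 3 has {m,n,p,q,r}; column 4 has {m,n,p,q,r}; that leaves o.
At row 5, column 1: row 5 has {m,n,o,q,r}; column 1 has {m,n,q,r}; that leaves p.
At row 6, column 1: row 6 has {m,n,p,q,r}; column 1 has {m,n,p,q,r}; that leaves o.

r n o q m p / m p n r q o / n q m o p r / q o p n r m / p r q m o n / o m r p n q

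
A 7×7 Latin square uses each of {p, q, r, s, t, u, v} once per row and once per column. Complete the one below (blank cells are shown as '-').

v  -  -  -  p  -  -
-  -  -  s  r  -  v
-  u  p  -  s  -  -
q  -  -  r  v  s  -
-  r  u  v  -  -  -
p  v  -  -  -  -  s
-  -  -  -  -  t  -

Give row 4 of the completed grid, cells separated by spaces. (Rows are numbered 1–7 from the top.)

q p t r v s u

(r4,c3): row 4 has {q,r,s,v}; column 3 has {p,u}, so it must be t.
(r2,c3): row 2 has {r,s,v}; column 3 has {p,t,u}, so it must be q.
(r4,c2): row 4 has {q,r,s,t,v}; column 2 has {r,u,v}, so it must be p.
(r4,c7): row 4 has {p,q,r,s,t,v}; column 7 has {s,v}, so it must be u.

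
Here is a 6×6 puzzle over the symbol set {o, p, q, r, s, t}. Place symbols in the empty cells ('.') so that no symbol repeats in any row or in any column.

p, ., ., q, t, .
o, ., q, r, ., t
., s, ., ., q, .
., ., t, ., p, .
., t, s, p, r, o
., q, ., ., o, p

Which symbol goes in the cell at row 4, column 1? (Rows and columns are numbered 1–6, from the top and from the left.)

r

At row 2, column 2: row 2 has {o,q,r,t}; column 2 has {q,s,t}; that leaves p.
At row 2, column 5: row 2 has {o,p,q,r,t}; column 5 has {o,p,q,r,t}; that leaves s.
At row 3, column 6: row 3 has {q,s}; column 6 has {o,p,t}; that leaves r.
At row 5, column 1: row 5 has {o,p,r,s,t}; column 1 has {o,p}; that leaves q.
At row 6, column 3: row 6 has {o,p,q}; column 3 has {q,s,t}; that leaves r.
At row 1, column 3: row 1 has {p,q,t}; column 3 has {q,r,s,t}; that leaves o.
At row 1, column 6: row 1 has {o,p,q,t}; column 6 has {o,p,r,t}; that leaves s.
At row 3, column 1: row 3 has {q,r,s}; column 1 has {o,p,q}; that leaves t.
At row 3, column 3: row 3 has {q,r,s,t}; column 3 has {o,q,r,s,t}; that leaves p.
At row 3, column 4: row 3 has {p,q,r,s,t}; column 4 has {p,q,r}; that leaves o.
At row 4, column 4: row 4 has {p,t}; column 4 has {o,p,q,r}; that leaves s.
At row 4, column 6: row 4 has {p,s,t}; column 6 has {o,p,r,s,t}; that leaves q.
At row 6, column 1: row 6 has {o,p,q,r}; column 1 has {o,p,q,t}; that leaves s.
At row 6, column 4: row 6 has {o,p,q,r,s}; column 4 has {o,p,q,r,s}; that leaves t.
At row 1, column 2: row 1 has {o,p,q,s,t}; column 2 has {p,q,s,t}; that leaves r.
At row 4, column 1: row 4 has {p,q,s,t}; column 1 has {o,p,q,s,t}; that leaves r.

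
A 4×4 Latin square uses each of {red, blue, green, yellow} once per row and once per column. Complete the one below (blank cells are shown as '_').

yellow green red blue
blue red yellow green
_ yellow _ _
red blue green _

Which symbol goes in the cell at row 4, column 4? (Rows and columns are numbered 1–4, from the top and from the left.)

yellow

(r3,c1) = green
(r3,c3) = blue
(r3,c4) = red
(r4,c4) = yellow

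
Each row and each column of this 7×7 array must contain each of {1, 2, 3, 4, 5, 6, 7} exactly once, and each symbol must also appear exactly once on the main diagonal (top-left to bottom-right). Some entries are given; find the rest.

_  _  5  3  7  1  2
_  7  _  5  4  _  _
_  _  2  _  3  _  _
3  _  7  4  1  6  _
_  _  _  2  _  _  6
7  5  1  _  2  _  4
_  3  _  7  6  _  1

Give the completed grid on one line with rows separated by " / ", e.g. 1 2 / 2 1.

6 4 5 3 7 1 2 / 1 7 6 5 4 2 3 / 5 6 2 1 3 4 7 / 3 2 7 4 1 6 5 / 4 1 3 2 5 7 6 / 7 5 1 6 2 3 4 / 2 3 4 7 6 5 1

Cell (r1,c1): row 1 has {1,2,3,5,7}; column 1 has {3,7}; the diagonal has {1,2,4,7} → 6.
Cell (r1,c2): row 1 has {1,2,3,5,6,7}; column 2 has {3,5,7} → 4.
Cell (r2,c7): row 2 has {4,5,7}; column 7 has {1,2,4,6} → 3.
Cell (r4,c2): row 4 has {1,3,4,6,7}; column 2 has {3,4,5,7} → 2.
Cell (r4,c7): row 4 has {1,2,3,4,6,7}; column 7 has {1,2,3,4,6} → 5.
Cell (r5,c2): row 5 has {2,6}; column 2 has {2,3,4,5,7} → 1.
Cell (r5,c5): row 5 has {1,2,6}; column 5 has {1,2,3,4,6,7}; the diagonal has {1,2,4,6,7} → 5.
Cell (r6,c4): row 6 has {1,2,4,5,7}; column 4 has {2,3,4,5,7} → 6.
Cell (r6,c6): row 6 has {1,2,4,5,6,7}; column 6 has {1,6}; the diagonal has {1,2,4,5,6,7} → 3.
Cell (r7,c3): row 7 has {1,3,6,7}; column 3 has {1,2,5,7} → 4.
Cell (r2,c3): row 2 has {3,4,5,7}; column 3 has {1,2,4,5,7} → 6.
Cell (r2,c6): row 2 has {3,4,5,6,7}; column 6 has {1,3,6} → 2.
Cell (r3,c2): row 3 has {2,3}; column 2 has {1,2,3,4,5,7} → 6.
Cell (r3,c4): row 3 has {2,3,6}; column 4 has {2,3,4,5,6,7} → 1.
Cell (r3,c7): row 3 has {1,2,3,6}; column 7 has {1,2,3,4,5,6} → 7.
Cell (r5,c1): row 5 has {1,2,5,6}; column 1 has {3,6,7} → 4.
Cell (r5,c3): row 5 has {1,2,4,5,6}; column 3 has {1,2,4,5,6,7} → 3.
Cell (r5,c6): row 5 has {1,2,3,4,5,6}; column 6 has {1,2,3,6} → 7.
Cell (r7,c6): row 7 has {1,3,4,6,7}; column 6 has {1,2,3,6,7} → 5.
Cell (r2,c1): row 2 has {2,3,4,5,6,7}; column 1 has {3,4,6,7} → 1.
Cell (r3,c1): row 3 has {1,2,3,6,7}; column 1 has {1,3,4,6,7} → 5.
Cell (r3,c6): row 3 has {1,2,3,5,6,7}; column 6 has {1,2,3,5,6,7} → 4.
Cell (r7,c1): row 7 has {1,3,4,5,6,7}; column 1 has {1,3,4,5,6,7} → 2.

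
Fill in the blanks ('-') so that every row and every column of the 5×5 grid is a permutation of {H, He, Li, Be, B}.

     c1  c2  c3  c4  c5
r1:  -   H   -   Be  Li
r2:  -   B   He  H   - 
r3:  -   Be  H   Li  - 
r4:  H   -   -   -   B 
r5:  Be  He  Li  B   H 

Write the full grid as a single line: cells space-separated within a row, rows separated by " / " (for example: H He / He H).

He H B Be Li / Li B He H Be / B Be H Li He / H Li Be He B / Be He Li B H

row 1 has {H,Li,Be}; column 3 has {H,He,Li} — only B is left for (r1,c3).
row 2 has {H,He,B}; column 1 has {H,Be} — only Li is left for (r2,c1).
row 2 has {H,He,Li,B}; column 5 has {H,Li,B} — only Be is left for (r2,c5).
row 3 has {H,Li,Be}; column 5 has {H,Li,Be,B} — only He is left for (r3,c5).
row 4 has {H,B}; column 2 has {H,He,Be,B} — only Li is left for (r4,c2).
row 4 has {H,Li,B}; column 3 has {H,He,Li,B} — only Be is left for (r4,c3).
row 4 has {H,Li,Be,B}; column 4 has {H,Li,Be,B} — only He is left for (r4,c4).
row 1 has {H,Li,Be,B}; column 1 has {H,Li,Be} — only He is left for (r1,c1).
row 3 has {H,He,Li,Be}; column 1 has {H,He,Li,Be} — only B is left for (r3,c1).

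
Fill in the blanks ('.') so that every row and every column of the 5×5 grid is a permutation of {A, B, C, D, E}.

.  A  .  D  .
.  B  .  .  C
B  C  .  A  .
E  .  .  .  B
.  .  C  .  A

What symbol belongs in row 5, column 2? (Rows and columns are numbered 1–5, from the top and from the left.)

E

(r1,c1): row 1 has {A,D}; column 1 has {B,E}, so it must be C.
(r1,c5): row 1 has {A,C,D}; column 5 has {A,B,C}, so it must be E.
(r2,c4): row 2 has {B,C}; column 4 has {A,D}, so it must be E.
(r3,c5): row 3 has {A,B,C}; column 5 has {A,B,C,E}, so it must be D.
(r4,c2): row 4 has {B,E}; column 2 has {A,B,C}, so it must be D.
(r4,c3): row 4 has {B,D,E}; column 3 has {C}, so it must be A.
(r4,c4): row 4 has {A,B,D,E}; column 4 has {A,D,E}, so it must be C.
(r5,c1): row 5 has {A,C}; column 1 has {B,C,E}, so it must be D.
(r5,c2): row 5 has {A,C,D}; column 2 has {A,B,C,D}, so it must be E.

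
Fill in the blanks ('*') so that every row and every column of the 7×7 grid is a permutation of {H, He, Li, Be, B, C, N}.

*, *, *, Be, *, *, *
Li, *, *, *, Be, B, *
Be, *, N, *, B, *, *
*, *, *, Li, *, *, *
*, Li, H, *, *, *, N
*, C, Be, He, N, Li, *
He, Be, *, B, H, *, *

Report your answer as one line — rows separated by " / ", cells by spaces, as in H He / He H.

C N B Be Li He H / Li H C N Be B He / Be He N H B C Li / N B He Li C H Be / B Li H C He Be N / H C Be He N Li B / He Be Li B H N C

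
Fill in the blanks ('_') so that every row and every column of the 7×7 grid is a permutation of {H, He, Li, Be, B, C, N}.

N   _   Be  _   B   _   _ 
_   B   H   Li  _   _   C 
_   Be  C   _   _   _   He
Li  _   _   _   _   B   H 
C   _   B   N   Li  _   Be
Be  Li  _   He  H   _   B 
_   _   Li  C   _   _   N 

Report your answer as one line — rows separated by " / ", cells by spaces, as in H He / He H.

(r1,c4) = H
(r1,c7) = Li
(r2,c1) = He
(r3,c4) = B
(r3,c5) = N
(r4,c4) = Be
(r6,c3) = N
(r6,c6) = C
(r1,c6) = He
(r2,c5) = Be
(r2,c6) = N
(r3,c1) = H
(r3,c6) = Li
(r4,c3) = He
(r4,c5) = C
(r5,c6) = H
(r7,c1) = B
(r7,c5) = He
(r7,c6) = Be
(r1,c2) = C
(r4,c2) = N
(r5,c2) = He
(r7,c2) = H

N C Be H B He Li / He B H Li Be N C / H Be C B N Li He / Li N He Be C B H / C He B N Li H Be / Be Li N He H C B / B H Li C He Be N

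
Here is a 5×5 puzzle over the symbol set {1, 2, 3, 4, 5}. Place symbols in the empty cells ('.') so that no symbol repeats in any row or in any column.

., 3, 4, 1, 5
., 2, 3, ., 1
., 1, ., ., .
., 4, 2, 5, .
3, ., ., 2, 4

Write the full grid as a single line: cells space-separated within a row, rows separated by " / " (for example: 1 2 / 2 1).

At row 1, column 1: row 1 has {1,3,4,5}; column 1 has {3}; that leaves 2.
At row 2, column 4: row 2 has {1,2,3}; column 4 has {1,2,5}; that leaves 4.
At row 3, column 3: row 3 has {1}; column 3 has {2,3,4}; that leaves 5.
At row 3, column 4: row 3 has {1,5}; column 4 has {1,2,4,5}; that leaves 3.
At row 3, column 5: row 3 has {1,3,5}; column 5 has {1,4,5}; that leaves 2.
At row 4, column 1: row 4 has {2,4,5}; column 1 has {2,3}; that leaves 1.
At row 4, column 5: row 4 has {1,2,4,5}; column 5 has {1,2,4,5}; that leaves 3.
At row 5, column 2: row 5 has {2,3,4}; column 2 has {1,2,3,4}; that leaves 5.
At row 5, column 3: row 5 has {2,3,4,5}; column 3 has {2,3,4,5}; that leaves 1.
At row 2, column 1: row 2 has {1,2,3,4}; column 1 has {1,2,3}; that leaves 5.
At row 3, column 1: row 3 has {1,2,3,5}; column 1 has {1,2,3,5}; that leaves 4.

2 3 4 1 5 / 5 2 3 4 1 / 4 1 5 3 2 / 1 4 2 5 3 / 3 5 1 2 4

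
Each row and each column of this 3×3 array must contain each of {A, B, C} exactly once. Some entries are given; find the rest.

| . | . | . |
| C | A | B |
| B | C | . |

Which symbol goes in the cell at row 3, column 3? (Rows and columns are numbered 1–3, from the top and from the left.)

A

Cell (r1,c1): row 1 is empty so far; column 1 has {B,C} → A.
Cell (r1,c2): row 1 has {A}; column 2 has {A,C} → B.
Cell (r1,c3): row 1 has {A,B}; column 3 has {B} → C.
Cell (r3,c3): row 3 has {B,C}; column 3 has {B,C} → A.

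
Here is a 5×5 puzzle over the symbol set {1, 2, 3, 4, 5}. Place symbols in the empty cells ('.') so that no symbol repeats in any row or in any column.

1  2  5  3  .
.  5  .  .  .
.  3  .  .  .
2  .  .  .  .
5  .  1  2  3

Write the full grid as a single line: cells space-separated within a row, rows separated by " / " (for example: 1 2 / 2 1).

(r1,c5) = 4
(r3,c1) = 4
(r3,c3) = 2
(r5,c2) = 4
(r2,c1) = 3
(r2,c3) = 4
(r2,c4) = 1
(r2,c5) = 2
(r3,c4) = 5
(r3,c5) = 1
(r4,c2) = 1
(r4,c3) = 3
(r4,c4) = 4
(r4,c5) = 5

1 2 5 3 4 / 3 5 4 1 2 / 4 3 2 5 1 / 2 1 3 4 5 / 5 4 1 2 3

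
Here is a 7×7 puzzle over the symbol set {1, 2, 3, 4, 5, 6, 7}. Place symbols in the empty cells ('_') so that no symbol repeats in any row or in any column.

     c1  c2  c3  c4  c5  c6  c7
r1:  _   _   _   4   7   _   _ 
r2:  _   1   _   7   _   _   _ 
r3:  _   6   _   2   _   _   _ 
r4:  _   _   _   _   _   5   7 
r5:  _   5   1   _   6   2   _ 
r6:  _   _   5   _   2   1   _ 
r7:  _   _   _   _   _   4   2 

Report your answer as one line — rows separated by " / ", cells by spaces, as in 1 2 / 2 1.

1 2 3 4 7 6 5 / 5 1 2 7 4 3 6 / 3 6 4 2 5 7 1 / 2 4 6 1 3 5 7 / 7 5 1 3 6 2 4 / 4 7 5 6 2 1 3 / 6 3 7 5 1 4 2

(r5,c4) = 3
(r5,c7) = 4
(r6,c4) = 6
(r6,c7) = 3
(r4,c4) = 1
(r5,c1) = 7
(r6,c1) = 4
(r6,c2) = 7
(r7,c2) = 3
(r7,c4) = 5
(r7,c5) = 1
(r1,c2) = 2
(r4,c2) = 4
(r4,c5) = 3
(r7,c1) = 6
(r7,c3) = 7
(r4,c1) = 2
(r4,c3) = 6
(r1,c3) = 3
(r1,c6) = 6
(r2,c6) = 3
(r3,c3) = 4
(r3,c5) = 5
(r3,c6) = 7
(r3,c7) = 1
(r1,c7) = 5
(r2,c1) = 5
(r2,c3) = 2
(r2,c5) = 4
(r2,c7) = 6
(r3,c1) = 3
(r1,c1) = 1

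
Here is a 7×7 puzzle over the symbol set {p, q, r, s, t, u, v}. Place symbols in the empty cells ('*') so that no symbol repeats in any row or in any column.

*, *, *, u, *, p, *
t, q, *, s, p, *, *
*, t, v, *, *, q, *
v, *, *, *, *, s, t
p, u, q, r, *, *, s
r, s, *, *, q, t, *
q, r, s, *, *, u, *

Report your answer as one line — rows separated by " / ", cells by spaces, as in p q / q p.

s v t u r p q / t q u s p r v / u t v p s q r / v p r q u s t / p u q r t v s / r s p v q t u / q r s t v u p

(r1,c1): row 1 has {p,u}; column 1 has {p,q,r,t,v}, so it must be s.
(r1,c2): row 1 has {p,s,u}; column 2 has {q,r,s,t,u}, so it must be v.
(r3,c1): row 3 has {q,t,v}; column 1 has {p,q,r,s,t,v}, so it must be u.
(r3,c4): row 3 has {q,t,u,v}; column 4 has {r,s,u}, so it must be p.
(r3,c7): row 3 has {p,q,t,u,v}; column 7 has {s,t}, so it must be r.
(r4,c2): row 4 has {s,t,v}; column 2 has {q,r,s,t,u,v}, so it must be p.
(r4,c4): row 4 has {p,s,t,v}; column 4 has {p,r,s,u}, so it must be q.
(r5,c6): row 5 has {p,q,r,s,u}; column 6 has {p,q,s,t,u}, so it must be v.
(r6,c4): row 6 has {q,r,s,t}; column 4 has {p,q,r,s,u}, so it must be v.
(r7,c4): row 7 has {q,r,s,u}; column 4 has {p,q,r,s,u,v}, so it must be t.
(r7,c5): row 7 has {q,r,s,t,u}; column 5 has {p,q}, so it must be v.
(r7,c7): row 7 has {q,r,s,t,u,v}; column 7 has {r,s,t}, so it must be p.
(r1,c7): row 1 has {p,s,u,v}; column 7 has {p,r,s,t}, so it must be q.
(r2,c6): row 2 has {p,q,s,t}; column 6 has {p,q,s,t,u,v}, so it must be r.
(r3,c5): row 3 has {p,q,r,t,u,v}; column 5 has {p,q,v}, so it must be s.
(r5,c5): row 5 has {p,q,r,s,u,v}; column 5 has {p,q,s,v}, so it must be t.
(r6,c7): row 6 has {q,r,s,t,v}; column 7 has {p,q,r,s,t}, so it must be u.
(r1,c5): row 1 has {p,q,s,u,v}; column 5 has {p,q,s,t,v}, so it must be r.
(r2,c3): row 2 has {p,q,r,s,t}; column 3 has {q,s,v}, so it must be u.
(r2,c7): row 2 has {p,q,r,s,t,u}; column 7 has {p,q,r,s,t,u}, so it must be v.
(r4,c3): row 4 has {p,q,s,t,v}; column 3 has {q,s,u,v}, so it must be r.
(r4,c5): row 4 has {p,q,r,s,t,v}; column 5 has {p,q,r,s,t,v}, so it must be u.
(r6,c3): row 6 has {q,r,s,t,u,v}; column 3 has {q,r,s,u,v}, so it must be p.
(r1,c3): row 1 has {p,q,r,s,u,v}; column 3 has {p,q,r,s,u,v}, so it must be t.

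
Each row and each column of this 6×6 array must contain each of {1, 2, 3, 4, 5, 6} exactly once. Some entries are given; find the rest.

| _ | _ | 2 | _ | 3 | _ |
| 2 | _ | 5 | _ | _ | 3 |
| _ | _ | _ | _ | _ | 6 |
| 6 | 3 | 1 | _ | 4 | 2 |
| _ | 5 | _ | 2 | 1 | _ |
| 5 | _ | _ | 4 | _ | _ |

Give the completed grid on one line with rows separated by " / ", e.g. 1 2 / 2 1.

4 1 2 6 3 5 / 2 4 5 1 6 3 / 1 2 4 3 5 6 / 6 3 1 5 4 2 / 3 5 6 2 1 4 / 5 6 3 4 2 1

row 2 has {2,3,5}; column 5 has {1,3,4} — only 6 is left for (r2,c5).
row 4 has {1,2,3,4,6}; column 4 has {2,4} — only 5 is left for (r4,c4).
row 5 has {1,2,5}; column 6 has {2,3,6} — only 4 is left for (r5,c6).
row 6 has {4,5}; column 5 has {1,3,4,6} — only 2 is left for (r6,c5).
row 6 has {2,4,5}; column 6 has {2,3,4,6} — only 1 is left for (r6,c6).
row 1 has {2,3}; column 6 has {1,2,3,4,6} — only 5 is left for (r1,c6).
row 2 has {2,3,5,6}; column 4 has {2,4,5} — only 1 is left for (r2,c4).
row 3 has {6}; column 4 has {1,2,4,5} — only 3 is left for (r3,c4).
row 3 has {3,6}; column 5 has {1,2,3,4,6} — only 5 is left for (r3,c5).
row 5 has {1,2,4,5}; column 1 has {2,5,6} — only 3 is left for (r5,c1).
row 5 has {1,2,3,4,5}; column 3 has {1,2,5} — only 6 is left for (r5,c3).
row 6 has {1,2,4,5}; column 2 has {3,5} — only 6 is left for (r6,c2).
row 6 has {1,2,4,5,6}; column 3 has {1,2,5,6} — only 3 is left for (r6,c3).
row 1 has {2,3,5}; column 4 has {1,2,3,4,5} — only 6 is left for (r1,c4).
row 2 has {1,2,3,5,6}; column 2 has {3,5,6} — only 4 is left for (r2,c2).
row 3 has {3,5,6}; column 3 has {1,2,3,5,6} — only 4 is left for (r3,c3).
row 1 has {2,3,5,6}; column 2 has {3,4,5,6} — only 1 is left for (r1,c2).
row 3 has {3,4,5,6}; column 1 has {2,3,5,6} — only 1 is left for (r3,c1).
row 3 has {1,3,4,5,6}; column 2 has {1,3,4,5,6} — only 2 is left for (r3,c2).
row 1 has {1,2,3,5,6}; column 1 has {1,2,3,5,6} — only 4 is left for (r1,c1).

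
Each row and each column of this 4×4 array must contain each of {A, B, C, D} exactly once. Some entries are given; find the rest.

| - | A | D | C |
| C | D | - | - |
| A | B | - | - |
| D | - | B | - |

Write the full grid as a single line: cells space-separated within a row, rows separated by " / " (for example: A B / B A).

B A D C / C D A B / A B C D / D C B A

(r1,c1): row 1 has {A,C,D}; column 1 has {A,C,D}, so it must be B.
(r2,c3): row 2 has {C,D}; column 3 has {B,D}, so it must be A.
(r2,c4): row 2 has {A,C,D}; column 4 has {C}, so it must be B.
(r3,c3): row 3 has {A,B}; column 3 has {A,B,D}, so it must be C.
(r3,c4): row 3 has {A,B,C}; column 4 has {B,C}, so it must be D.
(r4,c2): row 4 has {B,D}; column 2 has {A,B,D}, so it must be C.
(r4,c4): row 4 has {B,C,D}; column 4 has {B,C,D}, so it must be A.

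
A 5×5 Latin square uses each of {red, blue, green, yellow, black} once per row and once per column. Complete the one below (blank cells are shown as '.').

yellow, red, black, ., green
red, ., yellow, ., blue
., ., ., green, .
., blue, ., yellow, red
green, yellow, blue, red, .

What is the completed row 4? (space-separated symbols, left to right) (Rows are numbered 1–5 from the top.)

(r1,c4): row 1 has {red,green,yellow,black}; column 4 has {red,green,yellow}, so it must be blue.
(r2,c4): row 2 has {red,blue,yellow}; column 4 has {red,blue,green,yellow}, so it must be black.
(r3,c2): row 3 has {green}; column 2 has {red,blue,yellow}, so it must be black.
(r3,c3): row 3 has {green,black}; column 3 has {blue,yellow,black}, so it must be red.
(r3,c5): row 3 has {red,green,black}; column 5 has {red,blue,green}, so it must be yellow.
(r4,c1): row 4 has {red,blue,yellow}; column 1 has {red,green,yellow}, so it must be black.
(r4,c3): row 4 has {red,blue,yellow,black}; column 3 has {red,blue,yellow,black}, so it must be green.

black blue green yellow red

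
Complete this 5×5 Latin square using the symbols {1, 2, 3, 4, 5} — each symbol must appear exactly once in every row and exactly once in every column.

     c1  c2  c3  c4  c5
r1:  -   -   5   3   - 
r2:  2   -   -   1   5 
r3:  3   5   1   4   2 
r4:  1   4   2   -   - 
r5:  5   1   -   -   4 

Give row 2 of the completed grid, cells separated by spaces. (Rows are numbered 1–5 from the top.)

(r1,c1) = 4
(r1,c2) = 2
(r1,c5) = 1
(r2,c2) = 3
(r2,c3) = 4

2 3 4 1 5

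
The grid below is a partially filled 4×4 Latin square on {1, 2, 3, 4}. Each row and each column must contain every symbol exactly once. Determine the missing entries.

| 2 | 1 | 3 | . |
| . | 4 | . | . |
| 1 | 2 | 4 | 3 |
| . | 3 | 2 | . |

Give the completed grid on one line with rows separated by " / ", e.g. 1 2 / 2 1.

2 1 3 4 / 3 4 1 2 / 1 2 4 3 / 4 3 2 1

(r1,c4) = 4
(r2,c1) = 3
(r2,c3) = 1
(r2,c4) = 2
(r4,c1) = 4
(r4,c4) = 1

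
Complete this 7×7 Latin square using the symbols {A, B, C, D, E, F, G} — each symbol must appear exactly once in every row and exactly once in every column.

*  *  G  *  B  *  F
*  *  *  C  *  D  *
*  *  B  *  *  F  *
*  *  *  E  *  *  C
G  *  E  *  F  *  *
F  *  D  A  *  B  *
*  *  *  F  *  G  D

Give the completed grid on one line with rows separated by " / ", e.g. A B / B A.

(r1,c4) = D
(r3,c4) = G
(r4,c6) = A
(r5,c4) = B
(r5,c6) = C
(r5,c7) = A
(r1,c6) = E
(r3,c7) = E
(r4,c3) = F
(r5,c2) = D
(r6,c7) = G
(r2,c3) = A
(r2,c7) = B
(r7,c3) = C
(r2,c1) = E
(r2,c5) = G
(r4,c5) = D
(r2,c2) = F
(r4,c1) = B
(r4,c2) = G
(r7,c1) = A
(r7,c5) = E
(r1,c1) = C
(r1,c2) = A
(r3,c1) = D
(r3,c2) = C
(r3,c5) = A
(r6,c2) = E
(r6,c5) = C
(r7,c2) = B

C A G D B E F / E F A C G D B / D C B G A F E / B G F E D A C / G D E B F C A / F E D A C B G / A B C F E G D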